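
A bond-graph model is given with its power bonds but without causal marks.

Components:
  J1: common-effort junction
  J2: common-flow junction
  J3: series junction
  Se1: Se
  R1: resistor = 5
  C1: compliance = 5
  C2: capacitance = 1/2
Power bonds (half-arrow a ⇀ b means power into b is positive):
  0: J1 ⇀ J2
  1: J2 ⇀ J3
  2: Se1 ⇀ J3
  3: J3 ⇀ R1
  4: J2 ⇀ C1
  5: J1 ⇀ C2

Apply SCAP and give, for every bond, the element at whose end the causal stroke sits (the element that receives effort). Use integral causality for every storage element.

b2 stroke at J3  (Se1 (Se) sets effort on bond)
b4 stroke at J2  (C1 outputs effort q/C1)
b5 stroke at J1  (C2 integral (e out))
b0 stroke at J2  (J1 effort already set via bond 5)
b1 stroke at J3  (J2 needs exactly one f-in)
b3 stroke at R1  (J3 needs exactly one f-in)

bond 0 stroke→J2
bond 1 stroke→J3
bond 2 stroke→J3
bond 3 stroke→R1
bond 4 stroke→J2
bond 5 stroke→J1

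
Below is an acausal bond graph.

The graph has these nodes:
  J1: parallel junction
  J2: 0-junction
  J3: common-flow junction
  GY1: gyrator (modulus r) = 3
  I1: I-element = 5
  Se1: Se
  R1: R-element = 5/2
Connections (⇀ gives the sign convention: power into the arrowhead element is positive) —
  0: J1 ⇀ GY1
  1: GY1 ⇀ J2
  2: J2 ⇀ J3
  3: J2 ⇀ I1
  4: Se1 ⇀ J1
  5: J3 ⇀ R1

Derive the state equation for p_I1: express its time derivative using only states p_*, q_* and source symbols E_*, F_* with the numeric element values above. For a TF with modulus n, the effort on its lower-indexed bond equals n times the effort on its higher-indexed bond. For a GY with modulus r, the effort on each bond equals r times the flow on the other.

β4 stroke at J1  (source Se1 imposes e)
β0 stroke at GY1  (0-jn J1 has e-setter on 4)
β1 stroke at GY1  (GY1: gyrator matches bond 0)
β3 stroke at I1  (I1 outputs flow p/I1)
β2 stroke at J2  (only one effort-in slot at J2)
β5 stroke at J3  (J3: bond 2 brought flow, rest push out)

dp_I1/dt = 5*E_Se1/6 - p_I1/2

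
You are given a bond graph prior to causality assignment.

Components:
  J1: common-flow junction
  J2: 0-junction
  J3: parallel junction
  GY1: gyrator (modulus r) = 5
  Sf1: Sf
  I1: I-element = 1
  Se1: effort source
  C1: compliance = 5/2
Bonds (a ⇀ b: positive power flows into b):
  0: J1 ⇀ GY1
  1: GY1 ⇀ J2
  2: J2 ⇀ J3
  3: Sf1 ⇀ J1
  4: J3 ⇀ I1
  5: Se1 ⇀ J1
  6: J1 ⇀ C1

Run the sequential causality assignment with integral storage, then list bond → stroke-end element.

bond 0 |J1
bond 1 |J2
bond 2 |J3
bond 3 |Sf1
bond 4 |I1
bond 5 |J1
bond 6 |J1

b3 →Sf1  (Sf1: flow source, stroke at near end)
b5 →J1  (source Se1 imposes e)
b0 →J1  (1-jn J1 has f-setter on 3)
b6 →J1  (J1: bond 3 brought flow, rest push out)
b1 →J2  (GY1: gyrator matches bond 0)
b2 →J3  (common-e at J2 fixed by 1)
b4 →I1  (J3: bond 2 brought effort, rest push out)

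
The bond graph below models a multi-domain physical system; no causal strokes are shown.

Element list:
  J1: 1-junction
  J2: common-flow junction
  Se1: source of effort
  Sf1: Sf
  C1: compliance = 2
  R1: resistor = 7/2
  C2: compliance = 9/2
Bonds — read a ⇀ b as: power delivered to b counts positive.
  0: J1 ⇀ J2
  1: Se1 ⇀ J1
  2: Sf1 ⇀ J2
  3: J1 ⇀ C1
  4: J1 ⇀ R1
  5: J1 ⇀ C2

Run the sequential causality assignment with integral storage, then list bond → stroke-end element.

#0 |J2
#1 |J1
#2 |Sf1
#3 |J1
#4 |J1
#5 |J1

b1 →J1  (Se1 fixes effort; stroke away)
b2 →Sf1  (Sf1 fixes flow; stroke at Sf1)
b0 →J2  (J2 flow already set via bond 2)
b3 →J1  (1-jn J1 has f-setter on 0)
b4 →J1  (J1 flow already set via bond 0)
b5 →J1  (J1 flow already set via bond 0)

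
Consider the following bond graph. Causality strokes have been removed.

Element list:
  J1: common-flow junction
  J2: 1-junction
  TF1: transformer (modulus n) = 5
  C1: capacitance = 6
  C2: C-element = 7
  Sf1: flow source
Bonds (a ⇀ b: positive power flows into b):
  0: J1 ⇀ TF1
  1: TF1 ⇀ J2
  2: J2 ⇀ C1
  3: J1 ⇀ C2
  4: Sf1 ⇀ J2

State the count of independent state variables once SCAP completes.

2  (C1, C2 all integral)

b4 stroke→Sf1  (Sf1: flow source, stroke at near end)
b1 stroke→J2  (J2 flow already set via bond 4)
b2 stroke→J2  (J2 flow already set via bond 4)
b0 stroke→TF1  (TF1 one-in-one-out from 1)
b3 stroke→J1  (common-f at J1 fixed by 0)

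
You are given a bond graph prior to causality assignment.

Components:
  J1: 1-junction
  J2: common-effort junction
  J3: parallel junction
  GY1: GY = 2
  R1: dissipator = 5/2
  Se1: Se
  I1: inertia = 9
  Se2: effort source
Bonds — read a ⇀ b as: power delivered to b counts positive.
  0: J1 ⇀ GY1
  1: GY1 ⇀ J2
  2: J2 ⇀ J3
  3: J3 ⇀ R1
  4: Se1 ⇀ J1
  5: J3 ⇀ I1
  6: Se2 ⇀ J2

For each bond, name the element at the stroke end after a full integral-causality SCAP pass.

#0 stroke→GY1
#1 stroke→GY1
#2 stroke→J3
#3 stroke→R1
#4 stroke→J1
#5 stroke→I1
#6 stroke→J2

β4 |J1  (Se1 fixes effort; stroke away)
β6 |J2  (Se2: effort source, stroke at far end)
β0 |GY1  (closing 1-jn rule on J1)
β1 |GY1  (J2 effort already set via bond 6)
β2 |J3  (common-e at J2 fixed by 6)
β3 |R1  (common-e at J3 fixed by 2)
β5 |I1  (0-jn J3 has e-setter on 2)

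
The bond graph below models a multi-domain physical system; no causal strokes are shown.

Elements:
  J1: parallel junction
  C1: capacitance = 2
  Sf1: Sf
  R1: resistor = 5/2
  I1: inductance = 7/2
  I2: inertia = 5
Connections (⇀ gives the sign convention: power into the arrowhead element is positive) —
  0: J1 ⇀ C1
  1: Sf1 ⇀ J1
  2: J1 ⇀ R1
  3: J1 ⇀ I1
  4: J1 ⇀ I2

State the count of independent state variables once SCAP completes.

3  (C1, I1, I2 all integral)

bond 1 |Sf1  (source Sf1 imposes f)
bond 0 |J1  (prefer integral on C1)
bond 2 |R1  (common-e at J1 fixed by 0)
bond 3 |I1  (J1 effort already set via bond 0)
bond 4 |I2  (J1: bond 0 brought effort, rest push out)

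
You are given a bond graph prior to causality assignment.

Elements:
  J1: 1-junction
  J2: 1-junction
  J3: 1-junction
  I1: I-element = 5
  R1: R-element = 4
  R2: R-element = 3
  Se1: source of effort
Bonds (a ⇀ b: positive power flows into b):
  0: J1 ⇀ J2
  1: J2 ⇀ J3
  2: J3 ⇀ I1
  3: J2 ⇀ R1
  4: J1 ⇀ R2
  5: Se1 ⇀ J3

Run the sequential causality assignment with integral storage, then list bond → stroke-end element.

bond 5 stroke→J3  (Se1: effort source, stroke at far end)
bond 2 stroke→I1  (I1: I, integral causality)
bond 1 stroke→J3  (J3 flow already set via bond 2)
bond 0 stroke→J2  (J2: bond 1 brought flow, rest push out)
bond 3 stroke→J2  (J2: bond 1 brought flow, rest push out)
bond 4 stroke→J1  (common-f at J1 fixed by 0)

#0 stroke→J2
#1 stroke→J3
#2 stroke→I1
#3 stroke→J2
#4 stroke→J1
#5 stroke→J3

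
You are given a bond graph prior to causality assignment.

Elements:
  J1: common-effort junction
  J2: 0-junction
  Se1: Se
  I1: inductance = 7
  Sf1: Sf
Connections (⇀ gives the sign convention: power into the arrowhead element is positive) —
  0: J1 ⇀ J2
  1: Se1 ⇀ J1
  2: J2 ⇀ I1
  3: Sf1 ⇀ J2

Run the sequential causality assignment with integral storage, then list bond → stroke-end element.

b0 |J2
b1 |J1
b2 |I1
b3 |Sf1

bond 1 stroke→J1  (source Se1 imposes e)
bond 3 stroke→Sf1  (Sf1 (Sf) sets flow on bond)
bond 0 stroke→J2  (J1: bond 1 brought effort, rest push out)
bond 2 stroke→I1  (0-jn J2 has e-setter on 0)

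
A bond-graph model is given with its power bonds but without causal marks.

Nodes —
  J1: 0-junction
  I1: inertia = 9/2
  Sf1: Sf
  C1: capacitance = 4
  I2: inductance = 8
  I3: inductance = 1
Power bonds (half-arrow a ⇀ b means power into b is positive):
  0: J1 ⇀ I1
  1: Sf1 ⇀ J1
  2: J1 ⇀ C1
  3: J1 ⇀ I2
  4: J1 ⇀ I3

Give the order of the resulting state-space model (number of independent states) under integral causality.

bond 1 stroke→Sf1  (Sf1 fixes flow; stroke at Sf1)
bond 0 stroke→I1  (I1: I, integral causality)
bond 2 stroke→J1  (C1 outputs effort q/C1)
bond 3 stroke→I2  (J1 effort already set via bond 2)
bond 4 stroke→I3  (J1: bond 2 brought effort, rest push out)

4  (C1, I1, I2, I3 all integral)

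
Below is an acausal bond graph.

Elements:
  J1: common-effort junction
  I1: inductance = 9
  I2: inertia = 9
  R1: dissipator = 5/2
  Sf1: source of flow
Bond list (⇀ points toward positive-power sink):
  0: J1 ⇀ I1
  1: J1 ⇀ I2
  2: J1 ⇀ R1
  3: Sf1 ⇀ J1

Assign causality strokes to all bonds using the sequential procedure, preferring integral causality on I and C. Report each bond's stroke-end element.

#0 stroke→I1
#1 stroke→I2
#2 stroke→J1
#3 stroke→Sf1

bond 3 |Sf1  (Sf1 fixes flow; stroke at Sf1)
bond 0 |I1  (prefer integral on I1)
bond 1 |I2  (prefer integral on I2)
bond 2 |J1  (closing 0-jn rule on J1)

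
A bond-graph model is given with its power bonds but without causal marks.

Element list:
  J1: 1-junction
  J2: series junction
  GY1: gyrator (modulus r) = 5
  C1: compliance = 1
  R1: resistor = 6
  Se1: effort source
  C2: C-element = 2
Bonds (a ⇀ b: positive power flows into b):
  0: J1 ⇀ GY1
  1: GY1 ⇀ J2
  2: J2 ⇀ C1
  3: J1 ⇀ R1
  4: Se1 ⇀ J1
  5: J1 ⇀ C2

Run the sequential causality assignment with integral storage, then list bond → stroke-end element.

bond 0 →GY1
bond 1 →GY1
bond 2 →J2
bond 3 →J1
bond 4 →J1
bond 5 →J1

bond 4 stroke→J1  (Se1: effort source, stroke at far end)
bond 2 stroke→J2  (prefer integral on C1)
bond 1 stroke→GY1  (J2 needs exactly one f-in)
bond 0 stroke→GY1  (GY1: gyrator matches bond 1)
bond 3 stroke→J1  (J1 flow already set via bond 0)
bond 5 stroke→J1  (J1 flow already set via bond 0)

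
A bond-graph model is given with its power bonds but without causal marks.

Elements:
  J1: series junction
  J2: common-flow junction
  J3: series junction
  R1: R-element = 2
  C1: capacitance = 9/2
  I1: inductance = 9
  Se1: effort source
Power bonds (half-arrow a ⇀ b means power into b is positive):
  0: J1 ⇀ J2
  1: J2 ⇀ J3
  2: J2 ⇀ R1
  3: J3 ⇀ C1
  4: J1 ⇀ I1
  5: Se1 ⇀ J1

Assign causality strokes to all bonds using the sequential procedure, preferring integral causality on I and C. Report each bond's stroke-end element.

b5 |J1  (Se1: effort source, stroke at far end)
b3 |J3  (C1: C, integral causality)
b1 |J2  (J3: last free bond brings flow in)
b4 |I1  (I1 integral (f out))
b0 |J1  (1-jn J1 has f-setter on 4)
b2 |J2  (J2 flow already set via bond 0)

b0 stroke at J1
b1 stroke at J2
b2 stroke at J2
b3 stroke at J3
b4 stroke at I1
b5 stroke at J1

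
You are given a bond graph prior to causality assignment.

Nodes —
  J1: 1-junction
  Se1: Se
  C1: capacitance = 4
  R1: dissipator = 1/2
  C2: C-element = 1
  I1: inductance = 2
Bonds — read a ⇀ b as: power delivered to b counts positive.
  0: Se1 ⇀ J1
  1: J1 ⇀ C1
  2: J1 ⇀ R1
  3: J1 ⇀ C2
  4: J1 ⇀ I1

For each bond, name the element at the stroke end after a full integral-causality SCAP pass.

bond 0 stroke at J1
bond 1 stroke at J1
bond 2 stroke at J1
bond 3 stroke at J1
bond 4 stroke at I1

b0 |J1  (source Se1 imposes e)
b1 |J1  (C1: C, integral causality)
b3 |J1  (C2: C, integral causality)
b4 |I1  (prefer integral on I1)
b2 |J1  (J1 flow already set via bond 4)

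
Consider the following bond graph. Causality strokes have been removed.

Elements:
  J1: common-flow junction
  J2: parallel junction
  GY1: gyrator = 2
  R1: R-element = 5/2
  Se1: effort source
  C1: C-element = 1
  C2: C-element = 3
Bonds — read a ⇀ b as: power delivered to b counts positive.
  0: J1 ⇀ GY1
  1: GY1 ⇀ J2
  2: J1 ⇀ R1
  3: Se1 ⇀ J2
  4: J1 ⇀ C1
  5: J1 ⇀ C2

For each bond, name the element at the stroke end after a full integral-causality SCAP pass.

b0 stroke at GY1
b1 stroke at GY1
b2 stroke at J1
b3 stroke at J2
b4 stroke at J1
b5 stroke at J1

#3 →J2  (Se1 fixes effort; stroke away)
#1 →GY1  (J2: bond 3 brought effort, rest push out)
#0 →GY1  (GY1: gyrator matches bond 1)
#2 →J1  (J1 flow already set via bond 0)
#4 →J1  (1-jn J1 has f-setter on 0)
#5 →J1  (J1: bond 0 brought flow, rest push out)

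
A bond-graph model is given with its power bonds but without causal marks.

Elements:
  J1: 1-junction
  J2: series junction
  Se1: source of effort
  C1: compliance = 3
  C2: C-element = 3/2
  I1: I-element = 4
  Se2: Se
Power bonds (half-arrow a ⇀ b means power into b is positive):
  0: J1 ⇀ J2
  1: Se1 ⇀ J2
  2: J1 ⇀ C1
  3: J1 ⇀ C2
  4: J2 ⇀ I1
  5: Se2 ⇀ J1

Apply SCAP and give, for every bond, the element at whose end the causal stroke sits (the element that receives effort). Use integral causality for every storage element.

β0 stroke→J2
β1 stroke→J2
β2 stroke→J1
β3 stroke→J1
β4 stroke→I1
β5 stroke→J1

β1 |J2  (Se1: effort source, stroke at far end)
β5 |J1  (source Se2 imposes e)
β2 |J1  (C1 outputs effort q/C1)
β3 |J1  (C2 outputs effort q/C2)
β0 |J2  (J1: last free bond brings flow in)
β4 |I1  (J2: last free bond brings flow in)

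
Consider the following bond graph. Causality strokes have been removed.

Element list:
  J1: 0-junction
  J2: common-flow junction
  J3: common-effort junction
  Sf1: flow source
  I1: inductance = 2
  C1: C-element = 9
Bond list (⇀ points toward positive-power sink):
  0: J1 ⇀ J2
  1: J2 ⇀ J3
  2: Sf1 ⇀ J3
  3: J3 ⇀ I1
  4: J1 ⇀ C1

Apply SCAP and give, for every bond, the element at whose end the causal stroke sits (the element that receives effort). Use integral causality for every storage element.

#0 |J2
#1 |J3
#2 |Sf1
#3 |I1
#4 |J1

β2 stroke at Sf1  (Sf1: flow source, stroke at near end)
β3 stroke at I1  (I1 integral (f out))
β1 stroke at J3  (closing 0-jn rule on J3)
β0 stroke at J2  (J2 flow already set via bond 1)
β4 stroke at J1  (J1: last free bond brings effort in)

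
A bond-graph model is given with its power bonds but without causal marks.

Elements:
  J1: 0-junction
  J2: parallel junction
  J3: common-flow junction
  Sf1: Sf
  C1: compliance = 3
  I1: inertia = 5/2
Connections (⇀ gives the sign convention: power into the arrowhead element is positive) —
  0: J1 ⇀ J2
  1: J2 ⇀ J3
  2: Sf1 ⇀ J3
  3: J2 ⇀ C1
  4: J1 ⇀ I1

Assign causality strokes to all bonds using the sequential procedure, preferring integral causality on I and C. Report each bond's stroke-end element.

#2 stroke at Sf1  (source Sf1 imposes f)
#1 stroke at J3  (J3 flow already set via bond 2)
#3 stroke at J2  (C1 outputs effort q/C1)
#0 stroke at J1  (0-jn J2 has e-setter on 3)
#4 stroke at I1  (common-e at J1 fixed by 0)

bond 0 stroke→J1
bond 1 stroke→J3
bond 2 stroke→Sf1
bond 3 stroke→J2
bond 4 stroke→I1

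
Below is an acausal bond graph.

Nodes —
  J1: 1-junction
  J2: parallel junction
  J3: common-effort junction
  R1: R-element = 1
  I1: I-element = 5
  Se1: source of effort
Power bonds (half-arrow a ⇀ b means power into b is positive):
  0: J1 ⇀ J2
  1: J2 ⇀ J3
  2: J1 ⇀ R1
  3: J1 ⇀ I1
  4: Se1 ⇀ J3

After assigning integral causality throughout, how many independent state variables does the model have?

bond 4 →J3  (Se1: effort source, stroke at far end)
bond 1 →J2  (J3: bond 4 brought effort, rest push out)
bond 0 →J1  (0-jn J2 has e-setter on 1)
bond 3 →I1  (I1 integral (f out))
bond 2 →J1  (J1: bond 3 brought flow, rest push out)

1  (I1 all integral)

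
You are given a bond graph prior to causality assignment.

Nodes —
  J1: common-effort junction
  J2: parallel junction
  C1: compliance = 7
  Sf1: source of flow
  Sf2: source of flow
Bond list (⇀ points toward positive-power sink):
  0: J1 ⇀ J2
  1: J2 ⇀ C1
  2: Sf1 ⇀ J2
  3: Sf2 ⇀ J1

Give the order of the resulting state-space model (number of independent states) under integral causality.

b2 stroke at Sf1  (source Sf1 imposes f)
b3 stroke at Sf2  (Sf2 fixes flow; stroke at Sf2)
b0 stroke at J1  (closing 0-jn rule on J1)
b1 stroke at J2  (J2 needs exactly one e-in)

1  (C1 all integral)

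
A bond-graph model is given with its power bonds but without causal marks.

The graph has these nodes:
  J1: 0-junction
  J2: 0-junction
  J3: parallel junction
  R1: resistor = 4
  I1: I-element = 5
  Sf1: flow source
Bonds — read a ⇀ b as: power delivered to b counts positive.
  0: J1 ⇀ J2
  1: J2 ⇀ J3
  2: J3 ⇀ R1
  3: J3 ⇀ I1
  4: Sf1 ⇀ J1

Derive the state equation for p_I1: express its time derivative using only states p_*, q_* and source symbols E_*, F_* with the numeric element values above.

dp_I1/dt = 4*F_Sf1 - 4*p_I1/5

b4 stroke→Sf1  (Sf1 (Sf) sets flow on bond)
b0 stroke→J1  (only one effort-in slot at J1)
b1 stroke→J2  (J2 needs exactly one e-in)
b3 stroke→I1  (prefer integral on I1)
b2 stroke→J3  (J3: last free bond brings effort in)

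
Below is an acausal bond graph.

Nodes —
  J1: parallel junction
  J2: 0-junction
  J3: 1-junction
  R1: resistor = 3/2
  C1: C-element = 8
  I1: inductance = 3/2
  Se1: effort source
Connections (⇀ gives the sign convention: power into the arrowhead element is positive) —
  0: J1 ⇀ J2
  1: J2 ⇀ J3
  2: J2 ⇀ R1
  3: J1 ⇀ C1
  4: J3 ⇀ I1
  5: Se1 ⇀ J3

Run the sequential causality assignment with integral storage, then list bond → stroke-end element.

#0 stroke at J2
#1 stroke at J3
#2 stroke at R1
#3 stroke at J1
#4 stroke at I1
#5 stroke at J3

bond 5 →J3  (Se1 fixes effort; stroke away)
bond 3 →J1  (C1 outputs effort q/C1)
bond 0 →J2  (J1 effort already set via bond 3)
bond 1 →J3  (0-jn J2 has e-setter on 0)
bond 2 →R1  (J2 effort already set via bond 0)
bond 4 →I1  (only one flow-in slot at J3)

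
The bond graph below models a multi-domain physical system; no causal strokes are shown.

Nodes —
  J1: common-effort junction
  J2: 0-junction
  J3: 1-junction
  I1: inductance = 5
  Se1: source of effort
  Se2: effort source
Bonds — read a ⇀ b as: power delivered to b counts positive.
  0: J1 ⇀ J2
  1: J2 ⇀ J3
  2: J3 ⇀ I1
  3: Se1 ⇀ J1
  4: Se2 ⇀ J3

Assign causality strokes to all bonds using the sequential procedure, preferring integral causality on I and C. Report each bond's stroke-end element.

#0 stroke at J2
#1 stroke at J3
#2 stroke at I1
#3 stroke at J1
#4 stroke at J3

b3 |J1  (Se1: effort source, stroke at far end)
b4 |J3  (Se2 fixes effort; stroke away)
b0 |J2  (J1 effort already set via bond 3)
b1 |J3  (common-e at J2 fixed by 0)
b2 |I1  (only one flow-in slot at J3)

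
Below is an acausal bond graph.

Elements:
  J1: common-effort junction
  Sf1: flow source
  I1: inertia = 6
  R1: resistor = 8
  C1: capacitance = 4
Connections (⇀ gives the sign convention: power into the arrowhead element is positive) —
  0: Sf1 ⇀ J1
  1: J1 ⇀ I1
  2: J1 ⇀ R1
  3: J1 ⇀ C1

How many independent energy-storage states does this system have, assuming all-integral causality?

bond 0 →Sf1  (source Sf1 imposes f)
bond 1 →I1  (I1 integral (f out))
bond 3 →J1  (C1 outputs effort q/C1)
bond 2 →R1  (0-jn J1 has e-setter on 3)

2  (C1, I1 all integral)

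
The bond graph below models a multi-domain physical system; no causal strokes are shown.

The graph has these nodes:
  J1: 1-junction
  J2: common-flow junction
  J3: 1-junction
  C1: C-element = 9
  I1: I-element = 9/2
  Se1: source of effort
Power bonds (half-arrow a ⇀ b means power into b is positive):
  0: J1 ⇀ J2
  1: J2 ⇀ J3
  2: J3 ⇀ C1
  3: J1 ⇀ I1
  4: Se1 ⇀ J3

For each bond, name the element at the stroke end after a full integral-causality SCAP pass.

β4 |J3  (source Se1 imposes e)
β2 |J3  (C1 integral (e out))
β1 |J2  (J3 needs exactly one f-in)
β0 |J1  (only one flow-in slot at J2)
β3 |I1  (J1 needs exactly one f-in)

bond 0 stroke at J1
bond 1 stroke at J2
bond 2 stroke at J3
bond 3 stroke at I1
bond 4 stroke at J3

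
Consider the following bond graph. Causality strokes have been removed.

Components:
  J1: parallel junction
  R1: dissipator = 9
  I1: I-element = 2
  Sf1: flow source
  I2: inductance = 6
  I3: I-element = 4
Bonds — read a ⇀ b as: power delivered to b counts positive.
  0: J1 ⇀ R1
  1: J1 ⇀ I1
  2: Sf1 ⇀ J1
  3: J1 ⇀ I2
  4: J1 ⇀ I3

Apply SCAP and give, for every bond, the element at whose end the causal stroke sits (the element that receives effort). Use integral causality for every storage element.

β0 stroke at J1
β1 stroke at I1
β2 stroke at Sf1
β3 stroke at I2
β4 stroke at I3

β2 stroke→Sf1  (source Sf1 imposes f)
β1 stroke→I1  (I1 outputs flow p/I1)
β3 stroke→I2  (I2: I, integral causality)
β4 stroke→I3  (I3 outputs flow p/I3)
β0 stroke→J1  (closing 0-jn rule on J1)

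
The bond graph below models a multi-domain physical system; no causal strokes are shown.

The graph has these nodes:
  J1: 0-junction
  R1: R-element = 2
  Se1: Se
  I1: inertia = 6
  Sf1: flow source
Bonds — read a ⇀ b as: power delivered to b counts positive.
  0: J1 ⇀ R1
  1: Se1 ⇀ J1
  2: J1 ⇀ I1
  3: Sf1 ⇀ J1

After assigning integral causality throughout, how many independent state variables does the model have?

1  (I1 all integral)

#1 stroke at J1  (Se1: effort source, stroke at far end)
#3 stroke at Sf1  (Sf1: flow source, stroke at near end)
#0 stroke at R1  (common-e at J1 fixed by 1)
#2 stroke at I1  (J1 effort already set via bond 1)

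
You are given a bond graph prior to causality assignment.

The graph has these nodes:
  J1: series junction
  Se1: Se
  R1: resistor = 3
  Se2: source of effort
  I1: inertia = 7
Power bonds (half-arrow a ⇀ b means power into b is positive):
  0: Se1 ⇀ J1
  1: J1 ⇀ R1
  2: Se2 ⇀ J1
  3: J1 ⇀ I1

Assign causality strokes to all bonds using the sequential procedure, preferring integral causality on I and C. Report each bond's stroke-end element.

bond 0 stroke→J1
bond 1 stroke→J1
bond 2 stroke→J1
bond 3 stroke→I1

β0 →J1  (Se1 fixes effort; stroke away)
β2 →J1  (Se2 (Se) sets effort on bond)
β3 →I1  (I1 integral (f out))
β1 →J1  (J1 flow already set via bond 3)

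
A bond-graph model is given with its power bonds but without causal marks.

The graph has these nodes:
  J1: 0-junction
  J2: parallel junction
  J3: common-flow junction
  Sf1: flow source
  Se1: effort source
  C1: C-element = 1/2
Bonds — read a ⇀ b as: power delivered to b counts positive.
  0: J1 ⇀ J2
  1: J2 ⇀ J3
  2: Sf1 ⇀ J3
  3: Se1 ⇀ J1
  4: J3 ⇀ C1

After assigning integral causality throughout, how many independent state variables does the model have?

β2 stroke at Sf1  (source Sf1 imposes f)
β3 stroke at J1  (Se1 fixes effort; stroke away)
β0 stroke at J2  (0-jn J1 has e-setter on 3)
β1 stroke at J3  (J2: bond 0 brought effort, rest push out)
β4 stroke at J3  (common-f at J3 fixed by 2)

1  (C1 all integral)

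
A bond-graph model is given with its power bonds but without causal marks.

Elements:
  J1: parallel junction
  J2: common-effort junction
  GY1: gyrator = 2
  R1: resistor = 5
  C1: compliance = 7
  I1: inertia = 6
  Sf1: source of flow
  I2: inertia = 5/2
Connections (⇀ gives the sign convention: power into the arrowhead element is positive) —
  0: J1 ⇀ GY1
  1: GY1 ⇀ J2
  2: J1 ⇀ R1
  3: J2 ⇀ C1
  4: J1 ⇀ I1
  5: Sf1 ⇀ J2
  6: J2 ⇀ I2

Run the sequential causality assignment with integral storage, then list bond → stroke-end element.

#5 →Sf1  (source Sf1 imposes f)
#3 →J2  (prefer integral on C1)
#1 →GY1  (0-jn J2 has e-setter on 3)
#6 →I2  (J2 effort already set via bond 3)
#0 →GY1  (GY GY1: same side as bond 1)
#4 →I1  (prefer integral on I1)
#2 →J1  (only one effort-in slot at J1)

β0 →GY1
β1 →GY1
β2 →J1
β3 →J2
β4 →I1
β5 →Sf1
β6 →I2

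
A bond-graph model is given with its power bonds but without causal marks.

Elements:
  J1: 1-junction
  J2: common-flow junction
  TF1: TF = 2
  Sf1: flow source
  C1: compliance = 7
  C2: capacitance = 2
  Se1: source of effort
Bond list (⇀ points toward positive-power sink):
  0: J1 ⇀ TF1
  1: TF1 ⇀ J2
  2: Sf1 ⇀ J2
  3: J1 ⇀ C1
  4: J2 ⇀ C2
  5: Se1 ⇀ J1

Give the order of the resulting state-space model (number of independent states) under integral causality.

β2 →Sf1  (Sf1 fixes flow; stroke at Sf1)
β5 →J1  (Se1 fixes effort; stroke away)
β1 →J2  (common-f at J2 fixed by 2)
β4 →J2  (1-jn J2 has f-setter on 2)
β0 →TF1  (TF1 one-in-one-out from 1)
β3 →J1  (J1 flow already set via bond 0)

2  (C1, C2 all integral)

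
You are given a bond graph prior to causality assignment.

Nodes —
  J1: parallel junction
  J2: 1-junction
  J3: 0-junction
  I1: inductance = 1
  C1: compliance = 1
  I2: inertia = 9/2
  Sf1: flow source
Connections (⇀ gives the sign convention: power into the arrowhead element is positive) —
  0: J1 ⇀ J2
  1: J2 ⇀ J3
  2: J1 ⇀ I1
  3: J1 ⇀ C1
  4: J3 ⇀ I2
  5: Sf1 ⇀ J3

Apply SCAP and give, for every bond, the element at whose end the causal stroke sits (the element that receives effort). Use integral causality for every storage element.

#5 stroke→Sf1  (Sf1: flow source, stroke at near end)
#2 stroke→I1  (I1: I, integral causality)
#3 stroke→J1  (C1 outputs effort q/C1)
#0 stroke→J2  (0-jn J1 has e-setter on 3)
#1 stroke→J3  (J2 needs exactly one f-in)
#4 stroke→I2  (J3: bond 1 brought effort, rest push out)

#0 stroke at J2
#1 stroke at J3
#2 stroke at I1
#3 stroke at J1
#4 stroke at I2
#5 stroke at Sf1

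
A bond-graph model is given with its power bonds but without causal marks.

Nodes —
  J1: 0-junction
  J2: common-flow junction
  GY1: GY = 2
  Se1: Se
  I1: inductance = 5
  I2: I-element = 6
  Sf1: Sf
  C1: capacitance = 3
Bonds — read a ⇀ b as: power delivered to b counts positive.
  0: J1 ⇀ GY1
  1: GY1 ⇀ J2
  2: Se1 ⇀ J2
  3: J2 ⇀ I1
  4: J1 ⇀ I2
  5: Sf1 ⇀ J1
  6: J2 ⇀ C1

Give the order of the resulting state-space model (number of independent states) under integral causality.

bond 2 stroke at J2  (Se1: effort source, stroke at far end)
bond 5 stroke at Sf1  (Sf1 (Sf) sets flow on bond)
bond 3 stroke at I1  (I1 outputs flow p/I1)
bond 1 stroke at J2  (J2: bond 3 brought flow, rest push out)
bond 6 stroke at J2  (common-f at J2 fixed by 3)
bond 0 stroke at J1  (GY1: gyrator matches bond 1)
bond 4 stroke at I2  (J1 effort already set via bond 0)

3  (C1, I1, I2 all integral)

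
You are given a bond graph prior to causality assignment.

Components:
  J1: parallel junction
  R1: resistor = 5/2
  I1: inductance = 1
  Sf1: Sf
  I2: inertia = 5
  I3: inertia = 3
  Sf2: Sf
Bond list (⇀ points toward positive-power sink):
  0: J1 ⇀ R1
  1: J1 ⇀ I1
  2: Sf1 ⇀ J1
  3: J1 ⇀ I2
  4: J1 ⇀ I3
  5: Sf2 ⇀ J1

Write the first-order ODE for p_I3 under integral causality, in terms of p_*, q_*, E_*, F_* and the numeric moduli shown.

#2 stroke→Sf1  (Sf1: flow source, stroke at near end)
#5 stroke→Sf2  (Sf2: flow source, stroke at near end)
#1 stroke→I1  (I1 integral (f out))
#3 stroke→I2  (prefer integral on I2)
#4 stroke→I3  (I3 integral (f out))
#0 stroke→J1  (J1 needs exactly one e-in)

dp_I3/dt = 5*F_Sf1/2 + 5*F_Sf2/2 - 5*p_I1/2 - p_I2/2 - 5*p_I3/6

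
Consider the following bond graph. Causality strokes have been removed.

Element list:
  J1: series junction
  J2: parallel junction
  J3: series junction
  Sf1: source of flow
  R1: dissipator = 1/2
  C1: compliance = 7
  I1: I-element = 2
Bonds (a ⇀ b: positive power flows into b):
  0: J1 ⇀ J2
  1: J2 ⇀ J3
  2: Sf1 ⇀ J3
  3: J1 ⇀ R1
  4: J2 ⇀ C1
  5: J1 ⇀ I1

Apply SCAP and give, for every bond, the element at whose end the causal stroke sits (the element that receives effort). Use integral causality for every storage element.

β2 stroke at Sf1  (Sf1: flow source, stroke at near end)
β1 stroke at J3  (common-f at J3 fixed by 2)
β4 stroke at J2  (C1: C, integral causality)
β0 stroke at J1  (J2: bond 4 brought effort, rest push out)
β5 stroke at I1  (I1: I, integral causality)
β3 stroke at J1  (J1: bond 5 brought flow, rest push out)

β0 |J1
β1 |J3
β2 |Sf1
β3 |J1
β4 |J2
β5 |I1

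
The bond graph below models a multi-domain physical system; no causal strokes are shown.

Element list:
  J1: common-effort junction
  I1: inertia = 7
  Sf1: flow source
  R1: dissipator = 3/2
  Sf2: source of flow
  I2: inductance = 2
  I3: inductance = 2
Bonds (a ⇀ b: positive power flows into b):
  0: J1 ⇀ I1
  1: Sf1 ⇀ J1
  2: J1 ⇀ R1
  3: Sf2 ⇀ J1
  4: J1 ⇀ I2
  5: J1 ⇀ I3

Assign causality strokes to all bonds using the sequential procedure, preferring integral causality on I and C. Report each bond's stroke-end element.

β1 →Sf1  (source Sf1 imposes f)
β3 →Sf2  (Sf2 (Sf) sets flow on bond)
β0 →I1  (I1 integral (f out))
β4 →I2  (I2 integral (f out))
β5 →I3  (I3 outputs flow p/I3)
β2 →J1  (J1: last free bond brings effort in)

bond 0 |I1
bond 1 |Sf1
bond 2 |J1
bond 3 |Sf2
bond 4 |I2
bond 5 |I3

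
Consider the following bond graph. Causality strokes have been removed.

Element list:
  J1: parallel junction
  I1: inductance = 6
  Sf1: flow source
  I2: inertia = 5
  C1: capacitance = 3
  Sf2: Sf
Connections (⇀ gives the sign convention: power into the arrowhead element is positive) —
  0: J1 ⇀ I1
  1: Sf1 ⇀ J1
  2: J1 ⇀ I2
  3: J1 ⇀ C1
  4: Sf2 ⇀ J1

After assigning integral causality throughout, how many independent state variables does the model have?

3  (C1, I1, I2 all integral)

bond 1 →Sf1  (Sf1 (Sf) sets flow on bond)
bond 4 →Sf2  (Sf2 fixes flow; stroke at Sf2)
bond 0 →I1  (prefer integral on I1)
bond 2 →I2  (I2 integral (f out))
bond 3 →J1  (J1 needs exactly one e-in)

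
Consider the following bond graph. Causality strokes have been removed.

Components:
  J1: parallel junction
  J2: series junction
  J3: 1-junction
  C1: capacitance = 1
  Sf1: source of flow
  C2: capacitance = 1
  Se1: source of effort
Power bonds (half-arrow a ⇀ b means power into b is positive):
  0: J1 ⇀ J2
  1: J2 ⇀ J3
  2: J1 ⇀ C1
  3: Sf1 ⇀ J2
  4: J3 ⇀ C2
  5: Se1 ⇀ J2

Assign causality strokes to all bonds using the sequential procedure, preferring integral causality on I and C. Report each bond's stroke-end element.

#0 |J2
#1 |J2
#2 |J1
#3 |Sf1
#4 |J3
#5 |J2

#3 |Sf1  (Sf1 (Sf) sets flow on bond)
#5 |J2  (Se1 fixes effort; stroke away)
#0 |J2  (1-jn J2 has f-setter on 3)
#1 |J2  (common-f at J2 fixed by 3)
#4 |J3  (J3: bond 1 brought flow, rest push out)
#2 |J1  (J1: last free bond brings effort in)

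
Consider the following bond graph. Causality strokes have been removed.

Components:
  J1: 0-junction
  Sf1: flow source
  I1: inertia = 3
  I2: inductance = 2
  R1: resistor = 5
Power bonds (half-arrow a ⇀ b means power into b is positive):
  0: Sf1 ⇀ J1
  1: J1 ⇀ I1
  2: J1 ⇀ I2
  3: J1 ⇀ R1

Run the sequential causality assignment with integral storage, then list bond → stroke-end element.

β0 →Sf1  (Sf1 (Sf) sets flow on bond)
β1 →I1  (I1 outputs flow p/I1)
β2 →I2  (I2: I, integral causality)
β3 →J1  (J1 needs exactly one e-in)

#0 |Sf1
#1 |I1
#2 |I2
#3 |J1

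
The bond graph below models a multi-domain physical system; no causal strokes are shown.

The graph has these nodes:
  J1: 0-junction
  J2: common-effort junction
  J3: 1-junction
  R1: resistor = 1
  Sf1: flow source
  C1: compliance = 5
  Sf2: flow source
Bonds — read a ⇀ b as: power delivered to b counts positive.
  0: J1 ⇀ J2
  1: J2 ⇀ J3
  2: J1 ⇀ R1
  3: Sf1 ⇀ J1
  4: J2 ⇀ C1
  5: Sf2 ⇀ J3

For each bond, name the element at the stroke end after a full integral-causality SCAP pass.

b3 stroke at Sf1  (Sf1: flow source, stroke at near end)
b5 stroke at Sf2  (Sf2 fixes flow; stroke at Sf2)
b1 stroke at J3  (J3: bond 5 brought flow, rest push out)
b4 stroke at J2  (prefer integral on C1)
b0 stroke at J1  (0-jn J2 has e-setter on 4)
b2 stroke at R1  (common-e at J1 fixed by 0)

b0 stroke at J1
b1 stroke at J3
b2 stroke at R1
b3 stroke at Sf1
b4 stroke at J2
b5 stroke at Sf2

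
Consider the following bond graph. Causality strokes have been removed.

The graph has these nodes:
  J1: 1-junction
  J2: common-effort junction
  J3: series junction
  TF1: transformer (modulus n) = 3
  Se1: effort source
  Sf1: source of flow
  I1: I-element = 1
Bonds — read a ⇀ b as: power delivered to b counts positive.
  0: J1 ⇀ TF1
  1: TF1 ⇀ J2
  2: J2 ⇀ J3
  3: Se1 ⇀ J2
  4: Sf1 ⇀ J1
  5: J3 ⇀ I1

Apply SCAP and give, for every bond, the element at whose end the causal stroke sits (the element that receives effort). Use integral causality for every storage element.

bond 3 stroke at J2  (Se1 fixes effort; stroke away)
bond 4 stroke at Sf1  (source Sf1 imposes f)
bond 0 stroke at J1  (common-f at J1 fixed by 4)
bond 1 stroke at TF1  (common-e at J2 fixed by 3)
bond 2 stroke at J3  (J2 effort already set via bond 3)
bond 5 stroke at I1  (J3: last free bond brings flow in)

b0 stroke at J1
b1 stroke at TF1
b2 stroke at J3
b3 stroke at J2
b4 stroke at Sf1
b5 stroke at I1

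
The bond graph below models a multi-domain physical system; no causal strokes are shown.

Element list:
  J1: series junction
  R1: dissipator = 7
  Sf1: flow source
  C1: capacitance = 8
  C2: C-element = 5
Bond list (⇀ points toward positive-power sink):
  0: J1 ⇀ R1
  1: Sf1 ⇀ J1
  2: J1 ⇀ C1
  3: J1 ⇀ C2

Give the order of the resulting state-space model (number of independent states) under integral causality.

2  (C1, C2 all integral)

bond 1 stroke→Sf1  (Sf1 fixes flow; stroke at Sf1)
bond 0 stroke→J1  (J1: bond 1 brought flow, rest push out)
bond 2 stroke→J1  (J1: bond 1 brought flow, rest push out)
bond 3 stroke→J1  (1-jn J1 has f-setter on 1)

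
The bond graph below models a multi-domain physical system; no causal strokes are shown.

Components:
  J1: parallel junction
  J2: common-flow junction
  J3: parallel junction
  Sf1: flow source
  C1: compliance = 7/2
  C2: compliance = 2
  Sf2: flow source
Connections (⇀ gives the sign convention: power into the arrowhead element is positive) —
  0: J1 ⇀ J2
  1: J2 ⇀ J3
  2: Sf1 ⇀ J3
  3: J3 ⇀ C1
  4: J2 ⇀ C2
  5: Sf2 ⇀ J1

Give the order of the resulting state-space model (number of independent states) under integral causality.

b2 stroke at Sf1  (Sf1 fixes flow; stroke at Sf1)
b5 stroke at Sf2  (Sf2: flow source, stroke at near end)
b0 stroke at J1  (J1: last free bond brings effort in)
b1 stroke at J2  (common-f at J2 fixed by 0)
b4 stroke at J2  (1-jn J2 has f-setter on 0)
b3 stroke at J3  (closing 0-jn rule on J3)

2  (C1, C2 all integral)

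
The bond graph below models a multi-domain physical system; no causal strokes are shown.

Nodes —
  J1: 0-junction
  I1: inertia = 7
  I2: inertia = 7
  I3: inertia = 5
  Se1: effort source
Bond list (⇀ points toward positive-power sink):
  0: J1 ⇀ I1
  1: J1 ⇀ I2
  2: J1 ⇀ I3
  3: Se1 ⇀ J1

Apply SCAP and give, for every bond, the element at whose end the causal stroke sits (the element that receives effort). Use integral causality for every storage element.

β0 →I1
β1 →I2
β2 →I3
β3 →J1

bond 3 |J1  (Se1 (Se) sets effort on bond)
bond 0 |I1  (J1: bond 3 brought effort, rest push out)
bond 1 |I2  (J1 effort already set via bond 3)
bond 2 |I3  (J1 effort already set via bond 3)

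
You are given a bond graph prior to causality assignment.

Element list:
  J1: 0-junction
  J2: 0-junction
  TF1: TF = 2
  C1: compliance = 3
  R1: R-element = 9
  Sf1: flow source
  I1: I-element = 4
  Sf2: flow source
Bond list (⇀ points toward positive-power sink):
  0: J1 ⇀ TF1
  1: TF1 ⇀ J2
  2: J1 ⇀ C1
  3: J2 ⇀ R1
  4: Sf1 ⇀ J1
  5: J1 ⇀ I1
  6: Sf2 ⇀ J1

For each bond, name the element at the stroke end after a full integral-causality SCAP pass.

β0 stroke at TF1
β1 stroke at J2
β2 stroke at J1
β3 stroke at R1
β4 stroke at Sf1
β5 stroke at I1
β6 stroke at Sf2

β4 →Sf1  (source Sf1 imposes f)
β6 →Sf2  (Sf2 fixes flow; stroke at Sf2)
β2 →J1  (C1 outputs effort q/C1)
β0 →TF1  (common-e at J1 fixed by 2)
β5 →I1  (J1 effort already set via bond 2)
β1 →J2  (TF TF1: opposite of bond 0)
β3 →R1  (common-e at J2 fixed by 1)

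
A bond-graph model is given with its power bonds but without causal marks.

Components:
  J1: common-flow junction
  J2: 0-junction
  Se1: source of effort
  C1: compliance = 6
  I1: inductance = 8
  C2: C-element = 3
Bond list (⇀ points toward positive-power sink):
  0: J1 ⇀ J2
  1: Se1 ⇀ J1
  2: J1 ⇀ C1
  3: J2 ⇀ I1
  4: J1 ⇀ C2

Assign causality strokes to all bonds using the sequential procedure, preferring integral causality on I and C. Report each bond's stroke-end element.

#0 stroke at J2
#1 stroke at J1
#2 stroke at J1
#3 stroke at I1
#4 stroke at J1

bond 1 stroke at J1  (Se1: effort source, stroke at far end)
bond 2 stroke at J1  (C1 integral (e out))
bond 3 stroke at I1  (I1 outputs flow p/I1)
bond 0 stroke at J2  (J2 needs exactly one e-in)
bond 4 stroke at J1  (J1 flow already set via bond 0)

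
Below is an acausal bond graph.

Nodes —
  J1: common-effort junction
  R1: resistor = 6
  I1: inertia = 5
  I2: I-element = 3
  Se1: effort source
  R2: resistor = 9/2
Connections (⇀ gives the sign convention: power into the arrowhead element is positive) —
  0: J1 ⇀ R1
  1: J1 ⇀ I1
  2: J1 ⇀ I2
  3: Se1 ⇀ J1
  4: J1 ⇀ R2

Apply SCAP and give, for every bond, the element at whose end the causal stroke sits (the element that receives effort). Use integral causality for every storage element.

b0 |R1
b1 |I1
b2 |I2
b3 |J1
b4 |R2

bond 3 stroke→J1  (Se1: effort source, stroke at far end)
bond 0 stroke→R1  (0-jn J1 has e-setter on 3)
bond 1 stroke→I1  (0-jn J1 has e-setter on 3)
bond 2 stroke→I2  (common-e at J1 fixed by 3)
bond 4 stroke→R2  (common-e at J1 fixed by 3)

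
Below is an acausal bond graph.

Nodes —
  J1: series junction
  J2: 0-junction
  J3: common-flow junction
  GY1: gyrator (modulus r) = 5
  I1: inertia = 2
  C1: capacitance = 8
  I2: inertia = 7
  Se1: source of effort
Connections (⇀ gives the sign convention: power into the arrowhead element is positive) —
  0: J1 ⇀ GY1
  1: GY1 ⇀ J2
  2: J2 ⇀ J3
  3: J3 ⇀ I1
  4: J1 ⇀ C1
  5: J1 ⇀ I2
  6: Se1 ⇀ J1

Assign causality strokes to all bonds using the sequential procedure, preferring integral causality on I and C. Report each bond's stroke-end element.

#0 stroke at J1
#1 stroke at J2
#2 stroke at J3
#3 stroke at I1
#4 stroke at J1
#5 stroke at I2
#6 stroke at J1

bond 6 stroke→J1  (Se1 (Se) sets effort on bond)
bond 3 stroke→I1  (I1 outputs flow p/I1)
bond 2 stroke→J3  (J3: bond 3 brought flow, rest push out)
bond 1 stroke→J2  (J2: last free bond brings effort in)
bond 0 stroke→J1  (GY1 both-in/both-out from 1)
bond 4 stroke→J1  (prefer integral on C1)
bond 5 stroke→I2  (J1 needs exactly one f-in)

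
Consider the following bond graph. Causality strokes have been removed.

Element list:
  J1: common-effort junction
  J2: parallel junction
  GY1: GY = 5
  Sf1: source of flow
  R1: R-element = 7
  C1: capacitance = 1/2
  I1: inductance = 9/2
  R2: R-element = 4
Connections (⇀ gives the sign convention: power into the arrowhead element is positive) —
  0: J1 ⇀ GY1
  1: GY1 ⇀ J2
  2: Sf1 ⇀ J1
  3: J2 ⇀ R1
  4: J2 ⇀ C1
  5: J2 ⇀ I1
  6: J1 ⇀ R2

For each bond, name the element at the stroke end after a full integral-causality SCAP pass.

β2 |Sf1  (Sf1 (Sf) sets flow on bond)
β4 |J2  (C1 outputs effort q/C1)
β1 |GY1  (J2 effort already set via bond 4)
β3 |R1  (J2 effort already set via bond 4)
β5 |I1  (J2: bond 4 brought effort, rest push out)
β0 |GY1  (GY1: gyrator matches bond 1)
β6 |J1  (J1 needs exactly one e-in)

#0 →GY1
#1 →GY1
#2 →Sf1
#3 →R1
#4 →J2
#5 →I1
#6 →J1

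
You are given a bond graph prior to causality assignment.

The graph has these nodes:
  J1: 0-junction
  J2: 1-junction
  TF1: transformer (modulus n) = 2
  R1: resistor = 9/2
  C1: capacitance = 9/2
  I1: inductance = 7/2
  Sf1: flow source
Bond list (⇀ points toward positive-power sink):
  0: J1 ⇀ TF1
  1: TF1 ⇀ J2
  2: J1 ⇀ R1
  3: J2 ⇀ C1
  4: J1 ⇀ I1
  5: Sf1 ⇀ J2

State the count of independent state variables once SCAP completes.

#5 stroke at Sf1  (Sf1: flow source, stroke at near end)
#1 stroke at J2  (J2 flow already set via bond 5)
#3 stroke at J2  (J2: bond 5 brought flow, rest push out)
#0 stroke at TF1  (through TF1, causality passes straight; one stroke at TF1)
#4 stroke at I1  (I1 integral (f out))
#2 stroke at J1  (J1: last free bond brings effort in)

2  (C1, I1 all integral)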